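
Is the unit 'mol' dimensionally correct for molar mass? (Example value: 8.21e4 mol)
No

molar mass has SI base units: kg / mol
mol does NOT reduce to kg / mol; a valid unit for molar mass would be e.g. kg/mol.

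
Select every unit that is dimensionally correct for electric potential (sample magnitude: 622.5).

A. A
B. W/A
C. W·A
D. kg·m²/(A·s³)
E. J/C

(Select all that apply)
B, D, E

electric potential has SI base units: kg * m^2 / (A * s^3)

Checking each option against kg * m^2 / (A * s^3):
  A. A: ✗ does not match
  B. W/A: ✓ matches
  C. W·A: ✗ does not match
  D. kg·m²/(A·s³): ✓ matches
  E. J/C: ✓ matches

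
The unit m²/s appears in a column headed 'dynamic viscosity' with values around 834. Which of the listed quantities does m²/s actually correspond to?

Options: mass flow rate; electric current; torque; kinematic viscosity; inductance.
kinematic viscosity

dynamic viscosity should have units dimensionally equivalent to kg / (m * s) (e.g. Pa·s).
The given unit 'm²/s' reduces to m^2 / s. Of the listed options, that is the dimensionality of kinematic viscosity.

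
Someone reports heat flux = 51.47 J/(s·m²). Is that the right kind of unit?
Yes

heat flux has SI base units: kg / s^3
J/(s·m²) reduces to the same SI base units, so it is a valid unit for heat flux.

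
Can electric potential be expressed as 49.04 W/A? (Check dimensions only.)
Yes

electric potential has SI base units: kg * m^2 / (A * s^3)
W/A reduces to the same SI base units, so it is a valid unit for electric potential.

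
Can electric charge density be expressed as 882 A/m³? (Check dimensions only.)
No

electric charge density has SI base units: A * s / m^3
A/m³ does NOT reduce to A * s / m^3; a valid unit for electric charge density would be e.g. C/m³.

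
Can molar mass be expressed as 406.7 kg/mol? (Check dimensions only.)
Yes

molar mass has SI base units: kg / mol
kg/mol reduces to the same SI base units, so it is a valid unit for molar mass.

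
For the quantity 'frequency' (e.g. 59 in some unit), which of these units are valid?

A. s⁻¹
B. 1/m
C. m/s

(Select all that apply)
A

frequency has SI base units: 1 / s

Checking each option against 1 / s:
  A. s⁻¹: ✓ matches
  B. 1/m: ✗ does not match
  C. m/s: ✗ does not match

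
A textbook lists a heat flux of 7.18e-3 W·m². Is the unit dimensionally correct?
No

heat flux has SI base units: kg / s^3
W·m² does NOT reduce to kg / s^3; a valid unit for heat flux would be e.g. W/m².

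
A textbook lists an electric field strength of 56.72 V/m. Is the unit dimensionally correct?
Yes

electric field strength has SI base units: kg * m / (A * s^3)
V/m reduces to the same SI base units, so it is a valid unit for electric field strength.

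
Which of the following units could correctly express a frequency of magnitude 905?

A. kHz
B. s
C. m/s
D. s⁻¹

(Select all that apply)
A, D

frequency has SI base units: 1 / s

Checking each option against 1 / s:
  A. kHz: ✓ matches
  B. s: ✗ does not match
  C. m/s: ✗ does not match
  D. s⁻¹: ✓ matches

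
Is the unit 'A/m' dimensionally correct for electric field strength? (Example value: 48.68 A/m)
No

electric field strength has SI base units: kg * m / (A * s^3)
A/m does NOT reduce to kg * m / (A * s^3); a valid unit for electric field strength would be e.g. V/m.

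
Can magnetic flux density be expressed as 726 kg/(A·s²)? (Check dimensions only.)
Yes

magnetic flux density has SI base units: kg / (A * s^2)
kg/(A·s²) reduces to the same SI base units, so it is a valid unit for magnetic flux density.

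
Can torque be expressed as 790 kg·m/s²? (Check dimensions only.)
No

torque has SI base units: kg * m^2 / s^2
kg·m/s² does NOT reduce to kg * m^2 / s^2; a valid unit for torque would be e.g. N·m.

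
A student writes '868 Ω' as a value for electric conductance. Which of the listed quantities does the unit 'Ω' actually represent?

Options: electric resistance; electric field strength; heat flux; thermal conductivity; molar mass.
electric resistance

electric conductance should have units dimensionally equivalent to A^2 * s^3 / (kg * m^2) (e.g. S).
The given unit 'Ω' reduces to kg * m^2 / (A^2 * s^3). Of the listed options, that is the dimensionality of electric resistance.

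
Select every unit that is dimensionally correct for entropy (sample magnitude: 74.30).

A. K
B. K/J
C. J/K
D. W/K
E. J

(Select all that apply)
C

entropy has SI base units: kg * m^2 / (s^2 * K)

Checking each option against kg * m^2 / (s^2 * K):
  A. K: ✗ does not match
  B. K/J: ✗ does not match
  C. J/K: ✓ matches
  D. W/K: ✗ does not match
  E. J: ✗ does not match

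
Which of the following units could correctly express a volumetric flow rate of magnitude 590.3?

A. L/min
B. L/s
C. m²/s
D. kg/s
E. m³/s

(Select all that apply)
A, B, E

volumetric flow rate has SI base units: m^3 / s

Checking each option against m^3 / s:
  A. L/min: ✓ matches
  B. L/s: ✓ matches
  C. m²/s: ✗ does not match
  D. kg/s: ✗ does not match
  E. m³/s: ✓ matches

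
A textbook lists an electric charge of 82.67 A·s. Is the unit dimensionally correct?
Yes

electric charge has SI base units: A * s
A·s reduces to the same SI base units, so it is a valid unit for electric charge.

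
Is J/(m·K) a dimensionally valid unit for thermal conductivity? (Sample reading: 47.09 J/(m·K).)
No

thermal conductivity has SI base units: kg * m / (s^3 * K)
J/(m·K) does NOT reduce to kg * m / (s^3 * K); a valid unit for thermal conductivity would be e.g. W/(m·K).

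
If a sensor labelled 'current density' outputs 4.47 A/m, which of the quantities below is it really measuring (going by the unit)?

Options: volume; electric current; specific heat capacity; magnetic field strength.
magnetic field strength

current density should have units dimensionally equivalent to A / m^2 (e.g. A/m²).
The given unit 'A/m' reduces to A / m. Of the listed options, that is the dimensionality of magnetic field strength.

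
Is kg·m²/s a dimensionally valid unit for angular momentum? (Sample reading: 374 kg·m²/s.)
Yes

angular momentum has SI base units: kg * m^2 / s
kg·m²/s reduces to the same SI base units, so it is a valid unit for angular momentum.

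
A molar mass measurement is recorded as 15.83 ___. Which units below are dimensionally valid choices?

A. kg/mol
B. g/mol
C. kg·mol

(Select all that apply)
A, B

molar mass has SI base units: kg / mol

Checking each option against kg / mol:
  A. kg/mol: ✓ matches
  B. g/mol: ✓ matches
  C. kg·mol: ✗ does not match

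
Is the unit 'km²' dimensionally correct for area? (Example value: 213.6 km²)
Yes

area has SI base units: m^2
km² reduces to the same SI base units, so it is a valid unit for area.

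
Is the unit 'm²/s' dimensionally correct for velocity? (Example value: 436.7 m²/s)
No

velocity has SI base units: m / s
m²/s does NOT reduce to m / s; a valid unit for velocity would be e.g. m/s.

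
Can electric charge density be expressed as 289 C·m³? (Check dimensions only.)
No

electric charge density has SI base units: A * s / m^3
C·m³ does NOT reduce to A * s / m^3; a valid unit for electric charge density would be e.g. C/m³.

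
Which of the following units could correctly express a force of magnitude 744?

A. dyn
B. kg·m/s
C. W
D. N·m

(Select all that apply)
A

force has SI base units: kg * m / s^2

Checking each option against kg * m / s^2:
  A. dyn: ✓ matches
  B. kg·m/s: ✗ does not match
  C. W: ✗ does not match
  D. N·m: ✗ does not match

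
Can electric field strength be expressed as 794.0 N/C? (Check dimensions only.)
Yes

electric field strength has SI base units: kg * m / (A * s^3)
N/C reduces to the same SI base units, so it is a valid unit for electric field strength.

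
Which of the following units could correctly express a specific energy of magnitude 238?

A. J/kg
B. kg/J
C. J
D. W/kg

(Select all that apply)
A

specific energy has SI base units: m^2 / s^2

Checking each option against m^2 / s^2:
  A. J/kg: ✓ matches
  B. kg/J: ✗ does not match
  C. J: ✗ does not match
  D. W/kg: ✗ does not match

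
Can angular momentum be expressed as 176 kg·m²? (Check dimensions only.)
No

angular momentum has SI base units: kg * m^2 / s
kg·m² does NOT reduce to kg * m^2 / s; a valid unit for angular momentum would be e.g. kg·m²/s.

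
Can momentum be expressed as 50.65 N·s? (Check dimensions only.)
Yes

momentum has SI base units: kg * m / s
N·s reduces to the same SI base units, so it is a valid unit for momentum.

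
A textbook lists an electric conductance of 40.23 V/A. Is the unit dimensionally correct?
No

electric conductance has SI base units: A^2 * s^3 / (kg * m^2)
V/A does NOT reduce to A^2 * s^3 / (kg * m^2); a valid unit for electric conductance would be e.g. S.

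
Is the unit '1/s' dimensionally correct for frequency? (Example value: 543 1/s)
Yes

frequency has SI base units: 1 / s
1/s reduces to the same SI base units, so it is a valid unit for frequency.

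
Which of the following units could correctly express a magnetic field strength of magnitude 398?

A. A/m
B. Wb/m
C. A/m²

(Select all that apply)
A

magnetic field strength has SI base units: A / m

Checking each option against A / m:
  A. A/m: ✓ matches
  B. Wb/m: ✗ does not match
  C. A/m²: ✗ does not match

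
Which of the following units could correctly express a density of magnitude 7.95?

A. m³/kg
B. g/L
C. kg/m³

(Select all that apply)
B, C

density has SI base units: kg / m^3

Checking each option against kg / m^3:
  A. m³/kg: ✗ does not match
  B. g/L: ✓ matches
  C. kg/m³: ✓ matches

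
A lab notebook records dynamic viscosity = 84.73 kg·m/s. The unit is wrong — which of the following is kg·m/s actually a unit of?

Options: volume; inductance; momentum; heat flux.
momentum

dynamic viscosity should have units dimensionally equivalent to kg / (m * s) (e.g. Pa·s).
The given unit 'kg·m/s' reduces to kg * m / s. Of the listed options, that is the dimensionality of momentum.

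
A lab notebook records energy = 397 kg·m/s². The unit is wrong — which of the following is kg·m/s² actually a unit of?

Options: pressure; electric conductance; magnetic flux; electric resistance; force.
force

energy should have units dimensionally equivalent to kg * m^2 / s^2 (e.g. J).
The given unit 'kg·m/s²' reduces to kg * m / s^2. Of the listed options, that is the dimensionality of force.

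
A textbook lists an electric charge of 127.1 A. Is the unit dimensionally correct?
No

electric charge has SI base units: A * s
A does NOT reduce to A * s; a valid unit for electric charge would be e.g. C.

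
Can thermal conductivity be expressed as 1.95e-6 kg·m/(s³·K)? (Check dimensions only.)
Yes

thermal conductivity has SI base units: kg * m / (s^3 * K)
kg·m/(s³·K) reduces to the same SI base units, so it is a valid unit for thermal conductivity.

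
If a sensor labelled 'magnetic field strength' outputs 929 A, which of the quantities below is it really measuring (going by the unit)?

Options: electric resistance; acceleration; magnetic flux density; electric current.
electric current

magnetic field strength should have units dimensionally equivalent to A / m (e.g. A/m).
The given unit 'A' reduces to A. Of the listed options, that is the dimensionality of electric current.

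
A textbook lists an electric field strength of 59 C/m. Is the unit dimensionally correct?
No

electric field strength has SI base units: kg * m / (A * s^3)
C/m does NOT reduce to kg * m / (A * s^3); a valid unit for electric field strength would be e.g. V/m.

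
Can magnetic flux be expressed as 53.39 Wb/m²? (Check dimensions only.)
No

magnetic flux has SI base units: kg * m^2 / (A * s^2)
Wb/m² does NOT reduce to kg * m^2 / (A * s^2); a valid unit for magnetic flux would be e.g. Wb.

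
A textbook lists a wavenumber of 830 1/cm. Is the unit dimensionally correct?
Yes

wavenumber has SI base units: 1 / m
1/cm reduces to the same SI base units, so it is a valid unit for wavenumber.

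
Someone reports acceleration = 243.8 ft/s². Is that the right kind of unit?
Yes

acceleration has SI base units: m / s^2
ft/s² reduces to the same SI base units, so it is a valid unit for acceleration.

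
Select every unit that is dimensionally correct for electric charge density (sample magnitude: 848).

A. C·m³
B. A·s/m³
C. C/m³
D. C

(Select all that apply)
B, C

electric charge density has SI base units: A * s / m^3

Checking each option against A * s / m^3:
  A. C·m³: ✗ does not match
  B. A·s/m³: ✓ matches
  C. C/m³: ✓ matches
  D. C: ✗ does not match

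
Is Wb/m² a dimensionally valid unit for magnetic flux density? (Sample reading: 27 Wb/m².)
Yes

magnetic flux density has SI base units: kg / (A * s^2)
Wb/m² reduces to the same SI base units, so it is a valid unit for magnetic flux density.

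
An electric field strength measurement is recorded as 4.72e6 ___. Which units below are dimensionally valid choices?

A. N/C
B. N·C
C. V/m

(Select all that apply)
A, C

electric field strength has SI base units: kg * m / (A * s^3)

Checking each option against kg * m / (A * s^3):
  A. N/C: ✓ matches
  B. N·C: ✗ does not match
  C. V/m: ✓ matches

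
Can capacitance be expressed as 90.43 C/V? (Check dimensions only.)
Yes

capacitance has SI base units: A^2 * s^4 / (kg * m^2)
C/V reduces to the same SI base units, so it is a valid unit for capacitance.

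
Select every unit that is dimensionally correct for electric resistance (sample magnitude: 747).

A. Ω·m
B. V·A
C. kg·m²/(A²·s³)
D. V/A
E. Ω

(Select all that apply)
C, D, E

electric resistance has SI base units: kg * m^2 / (A^2 * s^3)

Checking each option against kg * m^2 / (A^2 * s^3):
  A. Ω·m: ✗ does not match
  B. V·A: ✗ does not match
  C. kg·m²/(A²·s³): ✓ matches
  D. V/A: ✓ matches
  E. Ω: ✓ matches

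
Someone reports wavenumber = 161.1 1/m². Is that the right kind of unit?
No

wavenumber has SI base units: 1 / m
1/m² does NOT reduce to 1 / m; a valid unit for wavenumber would be e.g. 1/m.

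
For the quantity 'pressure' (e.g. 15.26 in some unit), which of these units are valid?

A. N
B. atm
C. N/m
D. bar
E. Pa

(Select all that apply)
B, D, E

pressure has SI base units: kg / (m * s^2)

Checking each option against kg / (m * s^2):
  A. N: ✗ does not match
  B. atm: ✓ matches
  C. N/m: ✗ does not match
  D. bar: ✓ matches
  E. Pa: ✓ matches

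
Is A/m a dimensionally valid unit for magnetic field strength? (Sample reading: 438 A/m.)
Yes

magnetic field strength has SI base units: A / m
A/m reduces to the same SI base units, so it is a valid unit for magnetic field strength.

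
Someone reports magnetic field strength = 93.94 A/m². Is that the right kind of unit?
No

magnetic field strength has SI base units: A / m
A/m² does NOT reduce to A / m; a valid unit for magnetic field strength would be e.g. A/m.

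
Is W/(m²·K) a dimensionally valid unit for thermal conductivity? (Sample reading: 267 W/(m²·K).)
No

thermal conductivity has SI base units: kg * m / (s^3 * K)
W/(m²·K) does NOT reduce to kg * m / (s^3 * K); a valid unit for thermal conductivity would be e.g. W/(m·K).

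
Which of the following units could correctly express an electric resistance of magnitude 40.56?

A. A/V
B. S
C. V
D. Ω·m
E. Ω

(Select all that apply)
E

electric resistance has SI base units: kg * m^2 / (A^2 * s^3)

Checking each option against kg * m^2 / (A^2 * s^3):
  A. A/V: ✗ does not match
  B. S: ✗ does not match
  C. V: ✗ does not match
  D. Ω·m: ✗ does not match
  E. Ω: ✓ matches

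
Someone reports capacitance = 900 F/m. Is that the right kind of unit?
No

capacitance has SI base units: A^2 * s^4 / (kg * m^2)
F/m does NOT reduce to A^2 * s^4 / (kg * m^2); a valid unit for capacitance would be e.g. F.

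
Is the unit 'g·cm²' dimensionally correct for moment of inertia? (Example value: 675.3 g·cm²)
Yes

moment of inertia has SI base units: kg * m^2
g·cm² reduces to the same SI base units, so it is a valid unit for moment of inertia.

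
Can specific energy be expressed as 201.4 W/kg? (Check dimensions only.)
No

specific energy has SI base units: m^2 / s^2
W/kg does NOT reduce to m^2 / s^2; a valid unit for specific energy would be e.g. J/kg.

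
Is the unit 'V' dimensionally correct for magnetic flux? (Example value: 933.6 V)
No

magnetic flux has SI base units: kg * m^2 / (A * s^2)
V does NOT reduce to kg * m^2 / (A * s^2); a valid unit for magnetic flux would be e.g. Wb.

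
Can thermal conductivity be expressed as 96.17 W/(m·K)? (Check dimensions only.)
Yes

thermal conductivity has SI base units: kg * m / (s^3 * K)
W/(m·K) reduces to the same SI base units, so it is a valid unit for thermal conductivity.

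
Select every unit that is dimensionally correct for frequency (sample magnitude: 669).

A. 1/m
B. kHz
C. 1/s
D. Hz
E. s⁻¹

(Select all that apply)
B, C, D, E

frequency has SI base units: 1 / s

Checking each option against 1 / s:
  A. 1/m: ✗ does not match
  B. kHz: ✓ matches
  C. 1/s: ✓ matches
  D. Hz: ✓ matches
  E. s⁻¹: ✓ matches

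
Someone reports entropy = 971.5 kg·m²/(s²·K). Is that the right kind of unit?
Yes

entropy has SI base units: kg * m^2 / (s^2 * K)
kg·m²/(s²·K) reduces to the same SI base units, so it is a valid unit for entropy.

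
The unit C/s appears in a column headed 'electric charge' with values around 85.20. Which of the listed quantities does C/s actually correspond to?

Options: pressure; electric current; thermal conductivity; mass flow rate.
electric current

electric charge should have units dimensionally equivalent to A * s (e.g. C).
The given unit 'C/s' reduces to A. Of the listed options, that is the dimensionality of electric current.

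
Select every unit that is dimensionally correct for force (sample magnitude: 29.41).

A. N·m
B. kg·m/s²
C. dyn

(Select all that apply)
B, C

force has SI base units: kg * m / s^2

Checking each option against kg * m / s^2:
  A. N·m: ✗ does not match
  B. kg·m/s²: ✓ matches
  C. dyn: ✓ matches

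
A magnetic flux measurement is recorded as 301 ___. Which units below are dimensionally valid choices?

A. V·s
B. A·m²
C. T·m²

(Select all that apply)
A, C

magnetic flux has SI base units: kg * m^2 / (A * s^2)

Checking each option against kg * m^2 / (A * s^2):
  A. V·s: ✓ matches
  B. A·m²: ✗ does not match
  C. T·m²: ✓ matches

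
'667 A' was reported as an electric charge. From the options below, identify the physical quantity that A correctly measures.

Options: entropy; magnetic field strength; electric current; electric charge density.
electric current

electric charge should have units dimensionally equivalent to A * s (e.g. C).
The given unit 'A' reduces to A. Of the listed options, that is the dimensionality of electric current.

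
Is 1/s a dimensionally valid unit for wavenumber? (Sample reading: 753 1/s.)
No

wavenumber has SI base units: 1 / m
1/s does NOT reduce to 1 / m; a valid unit for wavenumber would be e.g. 1/m.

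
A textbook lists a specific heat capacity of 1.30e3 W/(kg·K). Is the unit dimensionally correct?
No

specific heat capacity has SI base units: m^2 / (s^2 * K)
W/(kg·K) does NOT reduce to m^2 / (s^2 * K); a valid unit for specific heat capacity would be e.g. J/(kg·K).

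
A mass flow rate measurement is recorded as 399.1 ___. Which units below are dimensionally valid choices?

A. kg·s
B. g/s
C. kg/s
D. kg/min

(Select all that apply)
B, C, D

mass flow rate has SI base units: kg / s

Checking each option against kg / s:
  A. kg·s: ✗ does not match
  B. g/s: ✓ matches
  C. kg/s: ✓ matches
  D. kg/min: ✓ matches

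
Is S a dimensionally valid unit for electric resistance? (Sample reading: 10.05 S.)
No

electric resistance has SI base units: kg * m^2 / (A^2 * s^3)
S does NOT reduce to kg * m^2 / (A^2 * s^3); a valid unit for electric resistance would be e.g. Ω.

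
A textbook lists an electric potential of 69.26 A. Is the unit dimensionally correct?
No

electric potential has SI base units: kg * m^2 / (A * s^3)
A does NOT reduce to kg * m^2 / (A * s^3); a valid unit for electric potential would be e.g. V.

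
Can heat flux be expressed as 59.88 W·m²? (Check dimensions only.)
No

heat flux has SI base units: kg / s^3
W·m² does NOT reduce to kg / s^3; a valid unit for heat flux would be e.g. W/m².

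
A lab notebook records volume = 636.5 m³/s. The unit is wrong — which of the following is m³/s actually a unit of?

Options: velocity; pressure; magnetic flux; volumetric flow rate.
volumetric flow rate

volume should have units dimensionally equivalent to m^3 (e.g. m³).
The given unit 'm³/s' reduces to m^3 / s. Of the listed options, that is the dimensionality of volumetric flow rate.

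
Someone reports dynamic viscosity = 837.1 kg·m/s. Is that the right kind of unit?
No

dynamic viscosity has SI base units: kg / (m * s)
kg·m/s does NOT reduce to kg / (m * s); a valid unit for dynamic viscosity would be e.g. Pa·s.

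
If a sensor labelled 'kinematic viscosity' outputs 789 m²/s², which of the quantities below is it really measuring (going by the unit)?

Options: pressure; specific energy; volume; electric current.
specific energy

kinematic viscosity should have units dimensionally equivalent to m^2 / s (e.g. m²/s).
The given unit 'm²/s²' reduces to m^2 / s^2. Of the listed options, that is the dimensionality of specific energy.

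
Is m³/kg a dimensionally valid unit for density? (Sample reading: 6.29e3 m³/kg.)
No

density has SI base units: kg / m^3
m³/kg does NOT reduce to kg / m^3; a valid unit for density would be e.g. kg/m³.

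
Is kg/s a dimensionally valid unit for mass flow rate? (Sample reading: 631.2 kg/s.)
Yes

mass flow rate has SI base units: kg / s
kg/s reduces to the same SI base units, so it is a valid unit for mass flow rate.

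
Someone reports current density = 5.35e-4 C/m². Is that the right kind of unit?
No

current density has SI base units: A / m^2
C/m² does NOT reduce to A / m^2; a valid unit for current density would be e.g. A/m².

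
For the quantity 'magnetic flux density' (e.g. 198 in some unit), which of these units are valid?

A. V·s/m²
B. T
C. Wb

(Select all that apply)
A, B

magnetic flux density has SI base units: kg / (A * s^2)

Checking each option against kg / (A * s^2):
  A. V·s/m²: ✓ matches
  B. T: ✓ matches
  C. Wb: ✗ does not match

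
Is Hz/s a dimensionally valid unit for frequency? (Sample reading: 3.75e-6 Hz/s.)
No

frequency has SI base units: 1 / s
Hz/s does NOT reduce to 1 / s; a valid unit for frequency would be e.g. Hz.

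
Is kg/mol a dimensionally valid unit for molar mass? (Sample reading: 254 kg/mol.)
Yes

molar mass has SI base units: kg / mol
kg/mol reduces to the same SI base units, so it is a valid unit for molar mass.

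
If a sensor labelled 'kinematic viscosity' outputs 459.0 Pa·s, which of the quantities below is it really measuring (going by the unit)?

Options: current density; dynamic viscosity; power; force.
dynamic viscosity

kinematic viscosity should have units dimensionally equivalent to m^2 / s (e.g. m²/s).
The given unit 'Pa·s' reduces to kg / (m * s). Of the listed options, that is the dimensionality of dynamic viscosity.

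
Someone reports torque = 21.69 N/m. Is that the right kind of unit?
No

torque has SI base units: kg * m^2 / s^2
N/m does NOT reduce to kg * m^2 / s^2; a valid unit for torque would be e.g. N·m.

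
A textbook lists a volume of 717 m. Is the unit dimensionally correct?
No

volume has SI base units: m^3
m does NOT reduce to m^3; a valid unit for volume would be e.g. m³.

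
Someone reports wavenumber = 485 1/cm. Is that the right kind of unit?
Yes

wavenumber has SI base units: 1 / m
1/cm reduces to the same SI base units, so it is a valid unit for wavenumber.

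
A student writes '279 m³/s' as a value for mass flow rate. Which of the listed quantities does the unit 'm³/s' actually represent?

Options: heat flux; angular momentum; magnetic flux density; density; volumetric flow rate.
volumetric flow rate

mass flow rate should have units dimensionally equivalent to kg / s (e.g. kg/s).
The given unit 'm³/s' reduces to m^3 / s. Of the listed options, that is the dimensionality of volumetric flow rate.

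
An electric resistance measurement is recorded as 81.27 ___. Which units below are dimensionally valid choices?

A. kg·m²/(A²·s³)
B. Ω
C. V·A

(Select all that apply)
A, B

electric resistance has SI base units: kg * m^2 / (A^2 * s^3)

Checking each option against kg * m^2 / (A^2 * s^3):
  A. kg·m²/(A²·s³): ✓ matches
  B. Ω: ✓ matches
  C. V·A: ✗ does not match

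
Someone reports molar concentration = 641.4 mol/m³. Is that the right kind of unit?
Yes

molar concentration has SI base units: mol / m^3
mol/m³ reduces to the same SI base units, so it is a valid unit for molar concentration.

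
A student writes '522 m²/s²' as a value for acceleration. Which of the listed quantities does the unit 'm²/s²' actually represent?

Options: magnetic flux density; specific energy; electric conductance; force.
specific energy

acceleration should have units dimensionally equivalent to m / s^2 (e.g. m/s²).
The given unit 'm²/s²' reduces to m^2 / s^2. Of the listed options, that is the dimensionality of specific energy.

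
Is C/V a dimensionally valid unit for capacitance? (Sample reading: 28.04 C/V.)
Yes

capacitance has SI base units: A^2 * s^4 / (kg * m^2)
C/V reduces to the same SI base units, so it is a valid unit for capacitance.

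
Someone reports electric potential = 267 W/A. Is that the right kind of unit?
Yes

electric potential has SI base units: kg * m^2 / (A * s^3)
W/A reduces to the same SI base units, so it is a valid unit for electric potential.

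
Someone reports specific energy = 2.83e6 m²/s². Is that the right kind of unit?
Yes

specific energy has SI base units: m^2 / s^2
m²/s² reduces to the same SI base units, so it is a valid unit for specific energy.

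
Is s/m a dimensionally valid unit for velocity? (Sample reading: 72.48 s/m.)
No

velocity has SI base units: m / s
s/m does NOT reduce to m / s; a valid unit for velocity would be e.g. m/s.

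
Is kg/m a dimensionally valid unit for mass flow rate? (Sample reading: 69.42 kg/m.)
No

mass flow rate has SI base units: kg / s
kg/m does NOT reduce to kg / s; a valid unit for mass flow rate would be e.g. kg/s.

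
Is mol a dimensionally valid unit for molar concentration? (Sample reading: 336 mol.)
No

molar concentration has SI base units: mol / m^3
mol does NOT reduce to mol / m^3; a valid unit for molar concentration would be e.g. mol/m³.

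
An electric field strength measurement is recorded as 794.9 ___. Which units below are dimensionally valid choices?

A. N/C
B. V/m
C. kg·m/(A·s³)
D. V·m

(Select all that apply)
A, B, C

electric field strength has SI base units: kg * m / (A * s^3)

Checking each option against kg * m / (A * s^3):
  A. N/C: ✓ matches
  B. V/m: ✓ matches
  C. kg·m/(A·s³): ✓ matches
  D. V·m: ✗ does not match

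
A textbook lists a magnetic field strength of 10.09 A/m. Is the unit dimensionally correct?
Yes

magnetic field strength has SI base units: A / m
A/m reduces to the same SI base units, so it is a valid unit for magnetic field strength.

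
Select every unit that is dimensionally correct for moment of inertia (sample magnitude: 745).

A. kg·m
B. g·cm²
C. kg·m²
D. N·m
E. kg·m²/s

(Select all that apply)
B, C

moment of inertia has SI base units: kg * m^2

Checking each option against kg * m^2:
  A. kg·m: ✗ does not match
  B. g·cm²: ✓ matches
  C. kg·m²: ✓ matches
  D. N·m: ✗ does not match
  E. kg·m²/s: ✗ does not match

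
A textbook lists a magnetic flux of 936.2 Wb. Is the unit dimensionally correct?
Yes

magnetic flux has SI base units: kg * m^2 / (A * s^2)
Wb reduces to the same SI base units, so it is a valid unit for magnetic flux.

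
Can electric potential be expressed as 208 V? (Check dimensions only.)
Yes

electric potential has SI base units: kg * m^2 / (A * s^3)
V reduces to the same SI base units, so it is a valid unit for electric potential.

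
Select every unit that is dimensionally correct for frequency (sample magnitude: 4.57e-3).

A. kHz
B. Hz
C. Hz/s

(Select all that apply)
A, B

frequency has SI base units: 1 / s

Checking each option against 1 / s:
  A. kHz: ✓ matches
  B. Hz: ✓ matches
  C. Hz/s: ✗ does not match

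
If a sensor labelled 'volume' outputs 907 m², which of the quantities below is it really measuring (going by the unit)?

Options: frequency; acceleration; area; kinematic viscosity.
area

volume should have units dimensionally equivalent to m^3 (e.g. m³).
The given unit 'm²' reduces to m^2. Of the listed options, that is the dimensionality of area.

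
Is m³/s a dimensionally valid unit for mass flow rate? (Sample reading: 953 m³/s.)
No

mass flow rate has SI base units: kg / s
m³/s does NOT reduce to kg / s; a valid unit for mass flow rate would be e.g. kg/s.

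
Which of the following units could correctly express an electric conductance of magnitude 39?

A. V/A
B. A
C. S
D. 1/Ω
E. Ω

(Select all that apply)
C, D

electric conductance has SI base units: A^2 * s^3 / (kg * m^2)

Checking each option against A^2 * s^3 / (kg * m^2):
  A. V/A: ✗ does not match
  B. A: ✗ does not match
  C. S: ✓ matches
  D. 1/Ω: ✓ matches
  E. Ω: ✗ does not match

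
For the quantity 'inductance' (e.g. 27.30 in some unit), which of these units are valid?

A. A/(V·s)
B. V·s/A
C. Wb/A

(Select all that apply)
B, C

inductance has SI base units: kg * m^2 / (A^2 * s^2)

Checking each option against kg * m^2 / (A^2 * s^2):
  A. A/(V·s): ✗ does not match
  B. V·s/A: ✓ matches
  C. Wb/A: ✓ matches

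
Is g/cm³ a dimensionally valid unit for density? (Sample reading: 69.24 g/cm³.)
Yes

density has SI base units: kg / m^3
g/cm³ reduces to the same SI base units, so it is a valid unit for density.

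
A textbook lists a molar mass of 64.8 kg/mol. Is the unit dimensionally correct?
Yes

molar mass has SI base units: kg / mol
kg/mol reduces to the same SI base units, so it is a valid unit for molar mass.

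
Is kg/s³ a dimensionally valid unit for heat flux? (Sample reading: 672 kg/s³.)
Yes

heat flux has SI base units: kg / s^3
kg/s³ reduces to the same SI base units, so it is a valid unit for heat flux.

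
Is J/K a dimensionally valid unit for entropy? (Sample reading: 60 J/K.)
Yes

entropy has SI base units: kg * m^2 / (s^2 * K)
J/K reduces to the same SI base units, so it is a valid unit for entropy.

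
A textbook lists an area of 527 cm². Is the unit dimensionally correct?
Yes

area has SI base units: m^2
cm² reduces to the same SI base units, so it is a valid unit for area.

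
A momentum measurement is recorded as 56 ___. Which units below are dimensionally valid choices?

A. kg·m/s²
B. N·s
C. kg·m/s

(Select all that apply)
B, C

momentum has SI base units: kg * m / s

Checking each option against kg * m / s:
  A. kg·m/s²: ✗ does not match
  B. N·s: ✓ matches
  C. kg·m/s: ✓ matches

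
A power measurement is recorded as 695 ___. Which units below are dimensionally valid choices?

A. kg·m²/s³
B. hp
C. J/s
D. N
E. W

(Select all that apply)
A, B, C, E

power has SI base units: kg * m^2 / s^3

Checking each option against kg * m^2 / s^3:
  A. kg·m²/s³: ✓ matches
  B. hp: ✓ matches
  C. J/s: ✓ matches
  D. N: ✗ does not match
  E. W: ✓ matches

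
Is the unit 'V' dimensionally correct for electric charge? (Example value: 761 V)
No

electric charge has SI base units: A * s
V does NOT reduce to A * s; a valid unit for electric charge would be e.g. C.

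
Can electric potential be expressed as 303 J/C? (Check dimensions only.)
Yes

electric potential has SI base units: kg * m^2 / (A * s^3)
J/C reduces to the same SI base units, so it is a valid unit for electric potential.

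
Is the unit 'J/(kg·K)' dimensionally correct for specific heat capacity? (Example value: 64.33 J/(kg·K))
Yes

specific heat capacity has SI base units: m^2 / (s^2 * K)
J/(kg·K) reduces to the same SI base units, so it is a valid unit for specific heat capacity.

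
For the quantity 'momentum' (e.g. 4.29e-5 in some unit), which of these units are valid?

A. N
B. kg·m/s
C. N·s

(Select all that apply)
B, C

momentum has SI base units: kg * m / s

Checking each option against kg * m / s:
  A. N: ✗ does not match
  B. kg·m/s: ✓ matches
  C. N·s: ✓ matches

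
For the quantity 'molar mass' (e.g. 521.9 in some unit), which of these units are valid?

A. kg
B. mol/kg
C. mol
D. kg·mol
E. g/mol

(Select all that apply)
E

molar mass has SI base units: kg / mol

Checking each option against kg / mol:
  A. kg: ✗ does not match
  B. mol/kg: ✗ does not match
  C. mol: ✗ does not match
  D. kg·mol: ✗ does not match
  E. g/mol: ✓ matches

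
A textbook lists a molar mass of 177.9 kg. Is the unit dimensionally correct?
No

molar mass has SI base units: kg / mol
kg does NOT reduce to kg / mol; a valid unit for molar mass would be e.g. kg/mol.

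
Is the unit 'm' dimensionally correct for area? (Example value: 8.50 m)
No

area has SI base units: m^2
m does NOT reduce to m^2; a valid unit for area would be e.g. m².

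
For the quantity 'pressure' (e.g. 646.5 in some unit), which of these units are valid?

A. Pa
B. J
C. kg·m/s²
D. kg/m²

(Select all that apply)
A

pressure has SI base units: kg / (m * s^2)

Checking each option against kg / (m * s^2):
  A. Pa: ✓ matches
  B. J: ✗ does not match
  C. kg·m/s²: ✗ does not match
  D. kg/m²: ✗ does not match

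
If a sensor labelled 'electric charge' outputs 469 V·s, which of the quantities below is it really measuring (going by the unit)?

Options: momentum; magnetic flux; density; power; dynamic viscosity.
magnetic flux

electric charge should have units dimensionally equivalent to A * s (e.g. C).
The given unit 'V·s' reduces to kg * m^2 / (A * s^2). Of the listed options, that is the dimensionality of magnetic flux.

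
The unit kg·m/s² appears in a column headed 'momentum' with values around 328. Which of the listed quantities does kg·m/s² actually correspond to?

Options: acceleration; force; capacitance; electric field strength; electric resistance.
force

momentum should have units dimensionally equivalent to kg * m / s (e.g. kg·m/s).
The given unit 'kg·m/s²' reduces to kg * m / s^2. Of the listed options, that is the dimensionality of force.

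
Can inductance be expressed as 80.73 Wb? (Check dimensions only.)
No

inductance has SI base units: kg * m^2 / (A^2 * s^2)
Wb does NOT reduce to kg * m^2 / (A^2 * s^2); a valid unit for inductance would be e.g. H.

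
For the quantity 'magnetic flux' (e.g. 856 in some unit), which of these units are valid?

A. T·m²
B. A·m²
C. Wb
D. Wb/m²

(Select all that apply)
A, C

magnetic flux has SI base units: kg * m^2 / (A * s^2)

Checking each option against kg * m^2 / (A * s^2):
  A. T·m²: ✓ matches
  B. A·m²: ✗ does not match
  C. Wb: ✓ matches
  D. Wb/m²: ✗ does not match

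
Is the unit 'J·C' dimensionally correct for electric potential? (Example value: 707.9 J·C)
No

electric potential has SI base units: kg * m^2 / (A * s^3)
J·C does NOT reduce to kg * m^2 / (A * s^3); a valid unit for electric potential would be e.g. V.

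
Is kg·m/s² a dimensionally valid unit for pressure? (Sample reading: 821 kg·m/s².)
No

pressure has SI base units: kg / (m * s^2)
kg·m/s² does NOT reduce to kg / (m * s^2); a valid unit for pressure would be e.g. Pa.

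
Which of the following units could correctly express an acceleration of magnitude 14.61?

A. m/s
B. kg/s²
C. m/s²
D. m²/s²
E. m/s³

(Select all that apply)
C

acceleration has SI base units: m / s^2

Checking each option against m / s^2:
  A. m/s: ✗ does not match
  B. kg/s²: ✗ does not match
  C. m/s²: ✓ matches
  D. m²/s²: ✗ does not match
  E. m/s³: ✗ does not match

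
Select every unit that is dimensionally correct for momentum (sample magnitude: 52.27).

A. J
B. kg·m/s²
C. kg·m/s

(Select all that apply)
C

momentum has SI base units: kg * m / s

Checking each option against kg * m / s:
  A. J: ✗ does not match
  B. kg·m/s²: ✗ does not match
  C. kg·m/s: ✓ matches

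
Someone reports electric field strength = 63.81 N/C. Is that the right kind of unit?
Yes

electric field strength has SI base units: kg * m / (A * s^3)
N/C reduces to the same SI base units, so it is a valid unit for electric field strength.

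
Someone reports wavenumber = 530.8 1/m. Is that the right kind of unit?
Yes

wavenumber has SI base units: 1 / m
1/m reduces to the same SI base units, so it is a valid unit for wavenumber.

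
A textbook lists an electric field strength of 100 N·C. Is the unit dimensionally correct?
No

electric field strength has SI base units: kg * m / (A * s^3)
N·C does NOT reduce to kg * m / (A * s^3); a valid unit for electric field strength would be e.g. V/m.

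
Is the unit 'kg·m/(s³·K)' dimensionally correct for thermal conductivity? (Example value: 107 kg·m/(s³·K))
Yes

thermal conductivity has SI base units: kg * m / (s^3 * K)
kg·m/(s³·K) reduces to the same SI base units, so it is a valid unit for thermal conductivity.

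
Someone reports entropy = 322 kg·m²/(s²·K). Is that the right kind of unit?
Yes

entropy has SI base units: kg * m^2 / (s^2 * K)
kg·m²/(s²·K) reduces to the same SI base units, so it is a valid unit for entropy.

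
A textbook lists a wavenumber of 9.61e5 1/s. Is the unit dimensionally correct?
No

wavenumber has SI base units: 1 / m
1/s does NOT reduce to 1 / m; a valid unit for wavenumber would be e.g. 1/m.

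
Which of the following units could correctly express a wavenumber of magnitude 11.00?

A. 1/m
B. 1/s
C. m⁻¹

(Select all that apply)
A, C

wavenumber has SI base units: 1 / m

Checking each option against 1 / m:
  A. 1/m: ✓ matches
  B. 1/s: ✗ does not match
  C. m⁻¹: ✓ matches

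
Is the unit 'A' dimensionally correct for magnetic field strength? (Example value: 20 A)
No

magnetic field strength has SI base units: A / m
A does NOT reduce to A / m; a valid unit for magnetic field strength would be e.g. A/m.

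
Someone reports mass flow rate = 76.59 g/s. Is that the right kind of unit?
Yes

mass flow rate has SI base units: kg / s
g/s reduces to the same SI base units, so it is a valid unit for mass flow rate.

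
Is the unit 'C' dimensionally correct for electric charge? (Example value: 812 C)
Yes

electric charge has SI base units: A * s
C reduces to the same SI base units, so it is a valid unit for electric charge.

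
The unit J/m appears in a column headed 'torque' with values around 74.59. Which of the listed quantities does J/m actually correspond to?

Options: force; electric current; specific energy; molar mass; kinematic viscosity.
force

torque should have units dimensionally equivalent to kg * m^2 / s^2 (e.g. N·m).
The given unit 'J/m' reduces to kg * m / s^2. Of the listed options, that is the dimensionality of force.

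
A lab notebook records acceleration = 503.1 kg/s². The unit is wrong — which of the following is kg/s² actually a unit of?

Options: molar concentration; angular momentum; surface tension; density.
surface tension

acceleration should have units dimensionally equivalent to m / s^2 (e.g. m/s²).
The given unit 'kg/s²' reduces to kg / s^2. Of the listed options, that is the dimensionality of surface tension.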